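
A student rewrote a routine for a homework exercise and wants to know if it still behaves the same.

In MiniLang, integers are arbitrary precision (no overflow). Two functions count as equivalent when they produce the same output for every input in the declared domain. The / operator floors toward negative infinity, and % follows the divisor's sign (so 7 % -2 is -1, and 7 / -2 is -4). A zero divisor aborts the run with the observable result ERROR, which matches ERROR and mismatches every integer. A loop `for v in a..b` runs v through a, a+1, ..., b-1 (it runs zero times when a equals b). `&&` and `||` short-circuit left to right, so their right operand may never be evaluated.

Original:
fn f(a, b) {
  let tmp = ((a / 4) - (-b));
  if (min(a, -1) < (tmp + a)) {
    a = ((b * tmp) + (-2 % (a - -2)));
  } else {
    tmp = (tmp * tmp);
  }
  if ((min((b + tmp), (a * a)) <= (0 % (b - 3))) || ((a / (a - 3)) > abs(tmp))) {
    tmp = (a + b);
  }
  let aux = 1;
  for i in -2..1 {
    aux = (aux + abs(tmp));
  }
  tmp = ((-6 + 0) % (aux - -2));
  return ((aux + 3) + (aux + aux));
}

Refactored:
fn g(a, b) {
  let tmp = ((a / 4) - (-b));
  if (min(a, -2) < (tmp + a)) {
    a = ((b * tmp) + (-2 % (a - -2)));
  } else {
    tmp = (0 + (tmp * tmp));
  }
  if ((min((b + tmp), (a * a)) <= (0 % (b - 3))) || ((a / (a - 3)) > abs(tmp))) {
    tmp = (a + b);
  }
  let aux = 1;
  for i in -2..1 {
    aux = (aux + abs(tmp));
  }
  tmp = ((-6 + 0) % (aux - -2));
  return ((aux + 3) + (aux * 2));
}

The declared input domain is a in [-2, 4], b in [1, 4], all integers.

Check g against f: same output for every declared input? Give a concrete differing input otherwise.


Try a=-1, b=1.
f: tmp becomes 0; next (min(a, -1) < (tmp + a)) evaluates to false; next tmp becomes 0; next ((min((b + tmp), (a * a)) <= (0 % (b - 3))) || ((a / (a - 3)) > abs(tmp))) evaluates to false; next aux becomes 1; next at i=-2:; next aux becomes 1; next at i=-1:; next aux becomes 1; next at i=0:; next aux becomes 1; next tmp becomes 0; next final value 6
g: tmp becomes 0; next (min(a, -2) < (tmp + a)) evaluates to true; next a becomes 0; next ((min((b + tmp), (a * a)) <= (0 % (b - 3))) || ((a / (a - 3)) > abs(tmp))) evaluates to true; next tmp becomes 1; next aux becomes 1; next at i=-2:; next aux becomes 2; next at i=-1:; next aux becomes 3; next at i=0:; next aux becomes 4; next tmp becomes 0; next final value 15
6 and 15 differ, so these are not the same function on this domain.
verdict: not equivalent; witness: a=-1, b=1


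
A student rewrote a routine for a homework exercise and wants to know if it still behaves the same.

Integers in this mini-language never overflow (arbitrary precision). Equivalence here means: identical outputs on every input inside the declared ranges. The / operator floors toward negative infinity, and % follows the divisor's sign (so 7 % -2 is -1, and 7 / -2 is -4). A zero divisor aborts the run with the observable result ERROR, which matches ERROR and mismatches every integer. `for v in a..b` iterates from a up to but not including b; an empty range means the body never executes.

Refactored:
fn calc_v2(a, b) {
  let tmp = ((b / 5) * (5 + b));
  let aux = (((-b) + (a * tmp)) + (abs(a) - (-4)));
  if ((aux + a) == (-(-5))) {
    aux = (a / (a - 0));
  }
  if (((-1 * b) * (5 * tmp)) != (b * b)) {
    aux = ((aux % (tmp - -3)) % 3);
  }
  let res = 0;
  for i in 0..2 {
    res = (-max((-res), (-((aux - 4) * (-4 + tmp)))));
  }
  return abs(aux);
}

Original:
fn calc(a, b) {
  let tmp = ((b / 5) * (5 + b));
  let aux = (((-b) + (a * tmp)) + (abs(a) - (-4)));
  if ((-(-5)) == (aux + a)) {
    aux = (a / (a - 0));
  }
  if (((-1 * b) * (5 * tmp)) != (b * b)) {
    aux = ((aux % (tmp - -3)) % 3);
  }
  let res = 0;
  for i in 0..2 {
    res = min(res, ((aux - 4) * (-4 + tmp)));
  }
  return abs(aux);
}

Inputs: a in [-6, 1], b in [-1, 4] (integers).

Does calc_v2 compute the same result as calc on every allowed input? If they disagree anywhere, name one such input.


Behavior is preserved: although min/max/abs usage differs, the outputs never diverge.
Tracing a=-3, b=3: calc: tmp = 0; aux = 4; ((-(-5)) == (aux + a)) -> false; (((-1 * b) * (5 * tmp)) != (b * b)) -> true; aux = 1; res = 0; [i=0]; res = 0; [i=1]; res = 0; return 1 | calc_v2: tmp = 0; aux = 4; ((aux + a) == (-(-5))) -> false; (((-1 * b) * (5 * tmp)) != (b * b)) -> true; aux = 1; res = 0; [i=0]; res = 0; [i=1]; res = 0; return 1 — matching result 1.
Across all 48 domain points the two functions coincide.
verdict: equivalent


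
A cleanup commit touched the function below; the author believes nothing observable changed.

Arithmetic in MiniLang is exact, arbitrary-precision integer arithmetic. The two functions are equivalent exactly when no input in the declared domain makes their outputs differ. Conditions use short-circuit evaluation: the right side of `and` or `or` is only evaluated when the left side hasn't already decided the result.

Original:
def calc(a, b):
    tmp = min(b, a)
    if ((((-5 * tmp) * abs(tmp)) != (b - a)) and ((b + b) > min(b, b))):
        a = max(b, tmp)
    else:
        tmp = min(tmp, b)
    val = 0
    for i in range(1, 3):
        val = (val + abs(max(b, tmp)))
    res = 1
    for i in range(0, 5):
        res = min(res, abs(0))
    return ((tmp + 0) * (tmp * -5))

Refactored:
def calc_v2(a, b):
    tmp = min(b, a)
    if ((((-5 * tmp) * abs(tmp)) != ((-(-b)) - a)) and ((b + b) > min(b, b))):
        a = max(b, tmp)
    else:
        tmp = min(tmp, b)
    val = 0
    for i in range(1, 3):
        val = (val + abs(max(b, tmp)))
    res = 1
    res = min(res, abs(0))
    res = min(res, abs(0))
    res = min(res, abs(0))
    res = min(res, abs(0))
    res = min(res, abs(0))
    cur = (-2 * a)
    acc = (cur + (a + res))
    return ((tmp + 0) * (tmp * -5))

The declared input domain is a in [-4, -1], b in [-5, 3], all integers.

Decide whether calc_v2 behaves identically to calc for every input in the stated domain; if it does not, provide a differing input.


Comparing the listings, the differences include: loop structure differs; also min/max/abs usage differs; also constant usage differs; also arithmetic usage differs; also local variable names differ; also statement counts differ.
Tracing a=-2, b=2: calc: tmp becomes -2; next ((((-5 * tmp) * abs(tmp)) != (b - a)) and ((b + b) > min(b, b))) evaluates to true; next a becomes 2; next val becomes 0; next at i=1:; next val becomes 2; next at i=2:; next val becomes 4; next res becomes 1; next at i=0:; next res becomes 0; next at i=1:; next res becomes 0; next at i=2:; next res becomes 0; next at i=3:; next res becomes 0; next at i=4:; next res becomes 0; next final value -20 | calc_v2: tmp becomes -2; next ((((-5 * tmp) * abs(tmp)) != ((-(-b)) - a)) and ((b + b) > min(b, b))) evaluates to true; next a becomes 2; next val becomes 0; next at i=1:; next val becomes 2; next at i=2:; next val becomes 4; next res becomes 1; next res becomes 0; next res becomes 0; next res becomes 0; next res becomes 0; next res becomes 0; next cur becomes -4; next acc becomes -2; next final value -20 — matching result -20.
An exhaustive pass over the 36 declared inputs shows identical outputs.
verdict: equivalent


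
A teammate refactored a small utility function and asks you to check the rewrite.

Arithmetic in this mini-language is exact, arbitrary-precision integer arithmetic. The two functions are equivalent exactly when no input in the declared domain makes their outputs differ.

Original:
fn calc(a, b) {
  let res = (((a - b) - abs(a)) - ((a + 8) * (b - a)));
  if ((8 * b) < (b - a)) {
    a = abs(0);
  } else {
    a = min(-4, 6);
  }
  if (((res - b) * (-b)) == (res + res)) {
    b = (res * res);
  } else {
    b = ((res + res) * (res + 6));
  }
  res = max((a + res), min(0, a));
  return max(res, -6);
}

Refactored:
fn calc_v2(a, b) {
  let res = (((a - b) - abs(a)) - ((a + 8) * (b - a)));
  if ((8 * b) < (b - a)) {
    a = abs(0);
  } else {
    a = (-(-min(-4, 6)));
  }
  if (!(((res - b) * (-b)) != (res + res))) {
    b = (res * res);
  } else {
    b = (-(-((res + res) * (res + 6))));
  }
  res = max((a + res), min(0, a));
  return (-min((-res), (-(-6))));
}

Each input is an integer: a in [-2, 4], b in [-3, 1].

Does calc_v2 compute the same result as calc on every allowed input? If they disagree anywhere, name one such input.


Reading the diff, among the changes: boolean connective usage differs, and comparison usage differs, and min/max/abs usage differs.
One worked example (a=-2, b=1) — calc: res = -23; ((8 * b) < (b - a)) -> false; a = -4; (((res - b) * (-b)) == (res + res)) -> false; b = 782; res = -4; return -4; calc_v2: res = -23; ((8 * b) < (b - a)) -> false; a = -4; (!(((res - b) * (-b)) != (res + res))) -> false; b = 782; res = -4; return -4; agreement on -4.
Across all 35 domain points the two functions coincide.
verdict: equivalent


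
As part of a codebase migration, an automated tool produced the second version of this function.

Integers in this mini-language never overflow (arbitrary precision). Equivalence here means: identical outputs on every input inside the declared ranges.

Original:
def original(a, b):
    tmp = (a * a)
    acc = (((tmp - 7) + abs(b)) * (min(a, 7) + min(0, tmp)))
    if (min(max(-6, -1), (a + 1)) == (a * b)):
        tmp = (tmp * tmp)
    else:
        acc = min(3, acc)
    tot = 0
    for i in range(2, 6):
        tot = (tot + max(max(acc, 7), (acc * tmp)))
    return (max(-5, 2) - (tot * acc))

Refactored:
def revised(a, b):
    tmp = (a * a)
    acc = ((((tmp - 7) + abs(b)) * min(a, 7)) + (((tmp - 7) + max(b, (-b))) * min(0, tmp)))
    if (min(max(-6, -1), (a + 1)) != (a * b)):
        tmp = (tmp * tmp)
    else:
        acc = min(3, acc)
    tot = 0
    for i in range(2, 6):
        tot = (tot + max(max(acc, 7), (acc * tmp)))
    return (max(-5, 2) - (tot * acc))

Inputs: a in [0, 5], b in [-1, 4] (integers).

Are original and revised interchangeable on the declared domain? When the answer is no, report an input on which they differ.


Run the pair on a=2, b=4.
original: tmp=4, then acc=2, then (min(max(-6, -1), (a + 1)) == (a * b)) is false, then acc=2, then tot=0, then (i=2), then tot=8, then (i=3), then tot=16, then (i=4), then tot=24, then (i=5), then tot=32, then returns -62
revised: tmp=4, then acc=2, then (min(max(-6, -1), (a + 1)) != (a * b)) is true, then tmp=16, then tot=0, then (i=2), then tot=32, then (i=3), then tot=64, then (i=4), then tot=96, then (i=5), then tot=128, then returns -254
-62 vs -254 — the two versions disagree here.
verdict: not equivalent; witness: a=2, b=4


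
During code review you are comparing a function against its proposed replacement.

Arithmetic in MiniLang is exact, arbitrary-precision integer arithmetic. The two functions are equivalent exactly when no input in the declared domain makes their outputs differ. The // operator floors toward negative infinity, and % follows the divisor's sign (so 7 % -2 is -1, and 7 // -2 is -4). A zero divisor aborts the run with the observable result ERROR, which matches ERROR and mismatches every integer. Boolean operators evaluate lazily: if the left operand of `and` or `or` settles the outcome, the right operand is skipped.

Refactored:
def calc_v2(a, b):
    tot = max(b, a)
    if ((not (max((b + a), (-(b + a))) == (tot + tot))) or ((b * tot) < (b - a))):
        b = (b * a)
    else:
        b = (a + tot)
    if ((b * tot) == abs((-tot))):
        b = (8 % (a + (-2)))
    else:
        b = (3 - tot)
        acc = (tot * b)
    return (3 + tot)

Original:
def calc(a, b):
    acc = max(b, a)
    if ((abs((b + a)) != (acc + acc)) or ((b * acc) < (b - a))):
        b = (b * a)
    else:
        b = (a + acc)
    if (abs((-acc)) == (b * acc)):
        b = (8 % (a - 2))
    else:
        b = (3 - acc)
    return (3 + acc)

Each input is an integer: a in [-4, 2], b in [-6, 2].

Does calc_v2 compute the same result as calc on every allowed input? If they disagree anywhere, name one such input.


Differences: local variable names differ, and statement counts differ, and min/max/abs usage differs, and arithmetic usage differs, and boolean connective usage differs, and comparison usage differs — yet all 63 inputs agree.
verdict: equivalent


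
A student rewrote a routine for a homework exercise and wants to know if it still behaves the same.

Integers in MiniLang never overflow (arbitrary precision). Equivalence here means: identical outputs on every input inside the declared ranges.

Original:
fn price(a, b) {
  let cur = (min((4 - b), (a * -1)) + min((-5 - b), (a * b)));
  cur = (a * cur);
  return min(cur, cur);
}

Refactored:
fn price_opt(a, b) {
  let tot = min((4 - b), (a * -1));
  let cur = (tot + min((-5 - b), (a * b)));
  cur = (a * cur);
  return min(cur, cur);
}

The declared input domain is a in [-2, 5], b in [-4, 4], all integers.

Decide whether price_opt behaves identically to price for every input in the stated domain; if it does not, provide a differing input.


The two are interchangeable: local variable names differ, statement counts differ, and every declared input agrees.
Spot check at a=4, b=1 — price: cur := -10 | cur := -40 | result -40. price_opt: tot := -4 | cur := -10 | cur := -40 | result -40. Both give -40.
Sweeping the whole domain (72 inputs) finds no disagreement.
verdict: equivalent


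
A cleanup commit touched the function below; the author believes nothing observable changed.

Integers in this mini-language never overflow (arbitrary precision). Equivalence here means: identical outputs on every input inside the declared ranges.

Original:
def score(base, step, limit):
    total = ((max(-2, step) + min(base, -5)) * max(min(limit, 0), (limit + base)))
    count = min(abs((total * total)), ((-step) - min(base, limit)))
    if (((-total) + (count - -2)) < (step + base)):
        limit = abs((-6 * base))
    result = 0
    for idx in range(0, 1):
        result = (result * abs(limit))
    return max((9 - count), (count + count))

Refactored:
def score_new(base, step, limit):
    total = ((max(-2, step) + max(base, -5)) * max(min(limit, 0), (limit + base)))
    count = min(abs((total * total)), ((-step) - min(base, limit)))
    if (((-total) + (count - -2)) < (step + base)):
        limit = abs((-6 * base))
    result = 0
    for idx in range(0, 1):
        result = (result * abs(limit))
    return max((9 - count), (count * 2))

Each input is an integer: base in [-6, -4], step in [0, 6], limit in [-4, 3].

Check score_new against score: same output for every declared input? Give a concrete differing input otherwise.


The rewrite breaks on base=-6, step=4, limit=-1, where the results are 7 and 8.
score: total=2, then count=2, then (((-total) + (count - -2)) < (step + base)) is false, then result=0, then (idx=0), then result=0, then returns 7
score_new: total=1, then count=1, then (((-total) + (count - -2)) < (step + base)) is false, then result=0, then (idx=0), then result=0, then returns 8
verdict: not equivalent; witness: base=-6, step=4, limit=-1


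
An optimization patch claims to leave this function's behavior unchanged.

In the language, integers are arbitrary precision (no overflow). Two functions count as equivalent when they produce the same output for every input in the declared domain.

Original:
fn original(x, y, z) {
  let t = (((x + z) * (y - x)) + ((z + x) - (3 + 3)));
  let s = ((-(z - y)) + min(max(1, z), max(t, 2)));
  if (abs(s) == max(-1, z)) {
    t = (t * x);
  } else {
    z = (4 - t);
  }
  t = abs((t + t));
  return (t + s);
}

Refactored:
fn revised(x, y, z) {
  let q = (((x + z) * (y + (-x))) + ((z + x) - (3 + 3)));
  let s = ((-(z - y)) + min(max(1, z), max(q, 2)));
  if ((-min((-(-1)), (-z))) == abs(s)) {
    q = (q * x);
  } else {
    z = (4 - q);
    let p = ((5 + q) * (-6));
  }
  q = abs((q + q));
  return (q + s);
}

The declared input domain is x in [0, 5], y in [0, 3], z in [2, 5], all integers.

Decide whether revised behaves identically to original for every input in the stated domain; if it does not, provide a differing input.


This is a faithful refactor — constant usage differs; statement counts differ; min/max/abs usage differs; local variable names differ; arithmetic usage differs, but the computed results match everywhere.
As a probe, take x=0, y=1, z=2: original runs t=-2, then s=1, then (abs(s) == max(-1, z)) is false, then z=6, then t=4, then returns 5; revised runs q=-2, then s=1, then ((-min((-(-1)), (-z))) == abs(s)) is false, then z=6, then p=-18, then q=4, then returns 5; both end at 5.
Every one of the 96 inputs gives matching results.
verdict: equivalent


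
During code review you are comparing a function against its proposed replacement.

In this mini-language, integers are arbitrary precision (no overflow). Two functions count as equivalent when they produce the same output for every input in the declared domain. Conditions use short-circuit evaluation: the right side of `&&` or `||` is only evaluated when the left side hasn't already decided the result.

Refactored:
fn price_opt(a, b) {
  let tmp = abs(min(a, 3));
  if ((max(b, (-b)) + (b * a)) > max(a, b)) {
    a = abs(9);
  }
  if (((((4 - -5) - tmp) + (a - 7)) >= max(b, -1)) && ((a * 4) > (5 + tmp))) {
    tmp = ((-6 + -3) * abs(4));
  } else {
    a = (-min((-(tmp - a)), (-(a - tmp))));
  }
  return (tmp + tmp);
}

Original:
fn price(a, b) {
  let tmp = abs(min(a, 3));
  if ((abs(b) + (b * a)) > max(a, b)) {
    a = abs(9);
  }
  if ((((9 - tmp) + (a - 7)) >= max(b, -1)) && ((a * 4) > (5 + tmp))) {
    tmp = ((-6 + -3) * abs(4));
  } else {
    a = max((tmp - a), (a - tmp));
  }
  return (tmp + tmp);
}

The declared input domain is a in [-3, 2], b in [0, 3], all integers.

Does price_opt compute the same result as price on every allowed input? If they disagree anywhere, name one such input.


The two versions differ — the changes include constant usage differs; and min/max/abs usage differs; and arithmetic usage differs.
Tracing a=-3, b=1: price: tmp becomes 3; next ((abs(b) + (b * a)) > max(a, b)) evaluates to false; next ((((9 - tmp) + (a - 7)) >= max(b, -1)) && ((a * 4) > (5 + tmp))) evaluates to false; next a becomes 6; next final value 6 | price_opt: tmp becomes 3; next ((max(b, (-b)) + (b * a)) > max(a, b)) evaluates to false; next (((((4 - -5) - tmp) + (a - 7)) >= max(b, -1)) && ((a * 4) > (5 + tmp))) evaluates to false; next a becomes 6; next final value 6 — matching result 6.
Every one of the 24 inputs gives matching results.
verdict: equivalent


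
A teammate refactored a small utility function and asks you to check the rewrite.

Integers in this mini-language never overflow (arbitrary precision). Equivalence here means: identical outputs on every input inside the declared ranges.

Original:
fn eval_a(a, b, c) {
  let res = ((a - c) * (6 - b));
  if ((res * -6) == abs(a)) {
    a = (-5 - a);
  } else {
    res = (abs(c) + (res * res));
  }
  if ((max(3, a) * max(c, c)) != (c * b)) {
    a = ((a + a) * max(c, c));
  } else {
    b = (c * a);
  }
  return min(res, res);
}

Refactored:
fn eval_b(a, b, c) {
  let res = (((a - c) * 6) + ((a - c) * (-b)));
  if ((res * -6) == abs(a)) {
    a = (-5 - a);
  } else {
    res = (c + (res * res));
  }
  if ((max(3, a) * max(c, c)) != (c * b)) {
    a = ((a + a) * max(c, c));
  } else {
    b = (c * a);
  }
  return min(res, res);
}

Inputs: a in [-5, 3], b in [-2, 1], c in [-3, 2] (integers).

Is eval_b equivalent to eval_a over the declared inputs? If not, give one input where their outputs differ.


Try a=-5, b=-2, c=-3.
eval_a: res := -16 | ((res * -6) == abs(a)): false | res := 259 | ((max(3, a) * max(c, c)) != (c * b)): true | a := 30 | result 259
eval_b: res := -16 | ((res * -6) == abs(a)): false | res := 253 | ((max(3, a) * max(c, c)) != (c * b)): true | a := 30 | result 253
259 against 253: the behavior changed.
verdict: not equivalent; witness: a=-5, b=-2, c=-3


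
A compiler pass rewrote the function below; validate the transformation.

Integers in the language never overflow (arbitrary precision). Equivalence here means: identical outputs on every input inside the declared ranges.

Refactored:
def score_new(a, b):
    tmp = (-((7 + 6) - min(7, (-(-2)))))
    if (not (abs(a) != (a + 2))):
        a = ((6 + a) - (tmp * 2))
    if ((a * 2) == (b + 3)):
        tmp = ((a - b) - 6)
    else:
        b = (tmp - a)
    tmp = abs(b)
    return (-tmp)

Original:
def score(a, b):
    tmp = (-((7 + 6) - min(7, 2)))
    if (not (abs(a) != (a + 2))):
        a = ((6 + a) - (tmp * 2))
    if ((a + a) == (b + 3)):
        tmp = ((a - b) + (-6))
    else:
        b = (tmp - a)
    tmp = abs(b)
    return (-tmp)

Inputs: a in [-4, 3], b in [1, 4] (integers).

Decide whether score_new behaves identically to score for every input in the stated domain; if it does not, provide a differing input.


Behavior is preserved: although arithmetic usage differs, constant usage differs, the outputs never diverge.
One worked example (a=-2, b=2) — score: tmp=-11, then (not (abs(a) != (a + 2))) is false, then ((a + a) == (b + 3)) is false, then b=-9, then tmp=9, then returns -9; score_new: tmp=-11, then (not (abs(a) != (a + 2))) is false, then ((a * 2) == (b + 3)) is false, then b=-9, then tmp=9, then returns -9; agreement on -9.
Checked all 32 inputs in the declared domain: the outputs agree on every one.
verdict: equivalent


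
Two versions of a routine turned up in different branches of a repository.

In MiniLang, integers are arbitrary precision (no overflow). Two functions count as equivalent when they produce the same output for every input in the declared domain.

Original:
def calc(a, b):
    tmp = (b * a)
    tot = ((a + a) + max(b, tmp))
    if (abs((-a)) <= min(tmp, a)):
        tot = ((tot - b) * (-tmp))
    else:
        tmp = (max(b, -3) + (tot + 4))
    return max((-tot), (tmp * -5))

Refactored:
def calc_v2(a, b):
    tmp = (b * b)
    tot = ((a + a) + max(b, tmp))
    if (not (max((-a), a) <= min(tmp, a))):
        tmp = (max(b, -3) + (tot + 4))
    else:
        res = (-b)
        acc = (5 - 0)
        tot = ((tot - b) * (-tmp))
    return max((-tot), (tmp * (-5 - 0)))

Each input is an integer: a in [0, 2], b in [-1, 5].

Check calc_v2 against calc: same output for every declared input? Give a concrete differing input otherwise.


Input a=0, b=-1: 0 from calc versus 2 from calc_v2.
verdict: not equivalent; witness: a=0, b=-1


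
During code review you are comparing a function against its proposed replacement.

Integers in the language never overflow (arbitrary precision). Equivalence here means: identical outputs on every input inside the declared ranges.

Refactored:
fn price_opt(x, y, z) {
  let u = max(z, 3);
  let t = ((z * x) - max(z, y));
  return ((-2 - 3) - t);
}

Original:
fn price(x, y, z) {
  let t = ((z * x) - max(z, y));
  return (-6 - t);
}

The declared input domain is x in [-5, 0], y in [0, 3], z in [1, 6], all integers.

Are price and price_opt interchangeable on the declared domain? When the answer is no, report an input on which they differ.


Evaluate both at x=-5, y=0, z=1.
price: t=-6, then returns 0
price_opt: u=3, then t=-6, then returns 1
0 vs 1 — the two versions disagree here.
verdict: not equivalent; witness: x=-5, y=0, z=1


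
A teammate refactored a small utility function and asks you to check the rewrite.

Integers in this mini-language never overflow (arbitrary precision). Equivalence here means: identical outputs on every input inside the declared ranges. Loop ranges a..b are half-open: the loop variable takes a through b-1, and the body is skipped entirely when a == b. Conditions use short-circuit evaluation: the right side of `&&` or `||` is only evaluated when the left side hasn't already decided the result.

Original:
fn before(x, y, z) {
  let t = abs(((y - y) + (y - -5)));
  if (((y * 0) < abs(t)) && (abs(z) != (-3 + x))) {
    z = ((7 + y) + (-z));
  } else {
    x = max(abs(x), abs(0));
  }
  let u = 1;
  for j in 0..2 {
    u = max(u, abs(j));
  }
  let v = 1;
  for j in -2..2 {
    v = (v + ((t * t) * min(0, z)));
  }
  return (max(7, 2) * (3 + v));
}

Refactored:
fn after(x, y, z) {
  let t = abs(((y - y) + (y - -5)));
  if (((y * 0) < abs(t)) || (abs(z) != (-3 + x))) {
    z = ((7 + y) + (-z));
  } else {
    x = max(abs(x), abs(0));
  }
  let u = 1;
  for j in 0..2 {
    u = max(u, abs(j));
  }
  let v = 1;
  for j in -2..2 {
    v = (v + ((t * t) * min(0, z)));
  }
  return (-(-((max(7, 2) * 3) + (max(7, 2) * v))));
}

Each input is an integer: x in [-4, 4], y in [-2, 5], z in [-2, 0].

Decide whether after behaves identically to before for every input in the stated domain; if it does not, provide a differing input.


Input x=4, y=-2, z=-1: -224 from before versus 28 from after.
verdict: not equivalent; witness: x=4, y=-2, z=-1


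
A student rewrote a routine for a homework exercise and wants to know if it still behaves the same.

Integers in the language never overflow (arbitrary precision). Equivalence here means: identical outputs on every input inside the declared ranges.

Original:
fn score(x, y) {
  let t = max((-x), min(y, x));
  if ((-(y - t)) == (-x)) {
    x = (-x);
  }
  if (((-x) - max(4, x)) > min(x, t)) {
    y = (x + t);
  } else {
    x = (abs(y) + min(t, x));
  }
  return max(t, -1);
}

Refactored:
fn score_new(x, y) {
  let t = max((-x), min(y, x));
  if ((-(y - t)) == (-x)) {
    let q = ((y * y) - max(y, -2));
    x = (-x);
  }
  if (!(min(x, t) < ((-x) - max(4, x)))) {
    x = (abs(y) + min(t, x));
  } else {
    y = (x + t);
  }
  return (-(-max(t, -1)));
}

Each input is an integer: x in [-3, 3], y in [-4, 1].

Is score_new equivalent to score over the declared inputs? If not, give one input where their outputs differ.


Although min/max/abs usage differs; also comparison usage differs; also constant usage differs; also statement counts differ; also local variable names differ; also arithmetic usage differs; also boolean connective usage differs, 42/42 inputs agree.
verdict: equivalent


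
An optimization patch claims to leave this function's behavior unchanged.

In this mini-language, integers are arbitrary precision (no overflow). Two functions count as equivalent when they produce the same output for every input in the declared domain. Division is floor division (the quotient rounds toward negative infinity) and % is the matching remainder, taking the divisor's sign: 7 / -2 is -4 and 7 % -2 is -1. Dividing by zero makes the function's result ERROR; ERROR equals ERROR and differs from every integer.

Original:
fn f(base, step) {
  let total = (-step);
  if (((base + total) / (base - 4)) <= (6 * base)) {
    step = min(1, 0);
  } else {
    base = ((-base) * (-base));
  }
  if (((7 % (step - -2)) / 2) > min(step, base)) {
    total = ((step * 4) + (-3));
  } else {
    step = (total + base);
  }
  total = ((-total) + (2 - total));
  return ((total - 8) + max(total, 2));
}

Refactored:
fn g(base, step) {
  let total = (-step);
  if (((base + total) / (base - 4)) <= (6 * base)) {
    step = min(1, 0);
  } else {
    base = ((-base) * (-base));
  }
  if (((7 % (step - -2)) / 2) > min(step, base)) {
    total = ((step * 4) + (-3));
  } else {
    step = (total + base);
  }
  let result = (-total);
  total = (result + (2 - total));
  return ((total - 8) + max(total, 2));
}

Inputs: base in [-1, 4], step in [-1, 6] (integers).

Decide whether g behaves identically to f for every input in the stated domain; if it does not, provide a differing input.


Side by side, the visible changes include: local variable names differ; also statement counts differ.
Tracing base=3, step=5: f: total = -5; (((base + total) / (base - 4)) <= (6 * base)) -> true; step = 0; (((7 % (step - -2)) / 2) > min(step, base)) -> false; step = -2; total = 12; return 16 | g: total = -5; (((base + total) / (base - 4)) <= (6 * base)) -> true; step = 0; (((7 % (step - -2)) / 2) > min(step, base)) -> false; step = -2; result = 5; total = 12; return 16 — matching result 16.
Across all 48 domain points the two functions coincide.
verdict: equivalent


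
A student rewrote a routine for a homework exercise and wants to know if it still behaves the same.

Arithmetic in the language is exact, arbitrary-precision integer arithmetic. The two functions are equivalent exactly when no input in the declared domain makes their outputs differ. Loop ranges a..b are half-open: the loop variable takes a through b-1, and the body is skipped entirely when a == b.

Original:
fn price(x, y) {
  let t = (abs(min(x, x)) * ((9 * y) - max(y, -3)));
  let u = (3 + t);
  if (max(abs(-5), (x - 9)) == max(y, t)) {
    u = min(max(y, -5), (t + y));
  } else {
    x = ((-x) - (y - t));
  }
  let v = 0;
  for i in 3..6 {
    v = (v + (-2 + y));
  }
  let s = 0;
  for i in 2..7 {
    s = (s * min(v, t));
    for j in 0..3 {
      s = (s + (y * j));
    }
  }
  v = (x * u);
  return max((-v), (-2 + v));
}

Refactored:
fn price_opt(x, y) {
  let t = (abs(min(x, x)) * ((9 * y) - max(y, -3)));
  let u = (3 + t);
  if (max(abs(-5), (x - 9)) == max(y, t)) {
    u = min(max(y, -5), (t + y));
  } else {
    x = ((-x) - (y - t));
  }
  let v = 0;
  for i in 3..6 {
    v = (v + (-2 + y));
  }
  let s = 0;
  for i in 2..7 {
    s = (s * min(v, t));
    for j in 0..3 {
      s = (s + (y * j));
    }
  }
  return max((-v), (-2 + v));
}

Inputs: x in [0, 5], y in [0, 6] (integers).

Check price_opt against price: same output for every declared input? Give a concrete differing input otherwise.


Consider the input x=0, y=0.
price: t=0, then u=3, then (max(abs(-5), (x - 9)) == max(y, t)) is false, then x=0, then v=0, then (i=3), then v=-2, then (i=4), then v=-4, then (i=5), then v=-6, then s=0, then (i=2), then s=0, then (j=0), then s=0, then (j=1), then s=0, then (j=2), then s=0, then (i=3), then s=0, then (j=0), then s=0, then (j=1), then s=0, then (j=2), then s=0, then (i=4), then s=0, then (j=0), then s=0, then (j=1), then s=0, then (j=2), then s=0, then (i=5), then s=0, then (j=0), then s=0, then (j=1), then s=0, then (j=2), then s=0, then (i=6), then s=0, then (j=0), then s=0, then (j=1), then s=0, then (j=2), then s=0, then v=0, then returns 0
price_opt: t=0, then u=3, then (max(abs(-5), (x - 9)) == max(y, t)) is false, then x=0, then v=0, then (i=3), then v=-2, then (i=4), then v=-4, then (i=5), then v=-6, then s=0, then (i=2), then s=0, then (j=0), then s=0, then (j=1), then s=0, then (j=2), then s=0, then (i=3), then s=0, then (j=0), then s=0, then (j=1), then s=0, then (j=2), then s=0, then (i=4), then s=0, then (j=0), then s=0, then (j=1), then s=0, then (j=2), then s=0, then (i=5), then s=0, then (j=0), then s=0, then (j=1), then s=0, then (j=2), then s=0, then (i=6), then s=0, then (j=0), then s=0, then (j=1), then s=0, then (j=2), then s=0, then returns 6
0 and 6 differ, so these are not the same function on this domain.
verdict: not equivalent; witness: x=0, y=0


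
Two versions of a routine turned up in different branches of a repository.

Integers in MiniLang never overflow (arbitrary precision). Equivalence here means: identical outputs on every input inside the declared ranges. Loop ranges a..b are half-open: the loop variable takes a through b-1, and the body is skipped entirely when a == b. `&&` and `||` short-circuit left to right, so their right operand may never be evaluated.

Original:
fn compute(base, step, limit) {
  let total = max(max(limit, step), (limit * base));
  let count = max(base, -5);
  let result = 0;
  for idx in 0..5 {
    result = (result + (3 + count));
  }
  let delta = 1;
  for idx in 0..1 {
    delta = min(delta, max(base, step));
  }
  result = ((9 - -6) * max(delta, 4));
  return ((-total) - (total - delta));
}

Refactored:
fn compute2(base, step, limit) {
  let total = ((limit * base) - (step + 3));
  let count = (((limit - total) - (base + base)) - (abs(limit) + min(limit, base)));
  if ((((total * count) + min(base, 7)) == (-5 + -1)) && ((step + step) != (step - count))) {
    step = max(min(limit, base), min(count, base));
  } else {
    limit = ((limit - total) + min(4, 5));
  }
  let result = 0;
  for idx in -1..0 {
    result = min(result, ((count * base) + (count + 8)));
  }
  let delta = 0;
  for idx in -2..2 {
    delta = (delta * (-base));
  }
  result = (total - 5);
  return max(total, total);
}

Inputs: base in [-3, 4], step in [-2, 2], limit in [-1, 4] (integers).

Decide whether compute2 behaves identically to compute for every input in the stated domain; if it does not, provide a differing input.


These are not equivalent — on base=-3, step=-2, limit=-1 the outputs split (-8 vs 2).
compute: total := 3 | count := -3 | result := 0 | iter idx=0: | result := 0 | iter idx=1: | result := 0 | iter idx=2: | result := 0 | iter idx=3: | result := 0 | iter idx=4: | result := 0 | delta := 1 | iter idx=0: | delta := -2 | result := 60 | result -8
compute2: total := 2 | count := 5 | ((((total * count) + min(base, 7)) == (-5 + -1)) && ((step + step) != (step - count))): false | limit := 1 | result := 0 | iter idx=-1: | result := -2 | delta := 0 | iter idx=-2: | delta := 0 | iter idx=-1: | delta := 0 | iter idx=0: | delta := 0 | iter idx=1: | delta := 0 | result := -3 | result 2
verdict: not equivalent; witness: base=-3, step=-2, limit=-1


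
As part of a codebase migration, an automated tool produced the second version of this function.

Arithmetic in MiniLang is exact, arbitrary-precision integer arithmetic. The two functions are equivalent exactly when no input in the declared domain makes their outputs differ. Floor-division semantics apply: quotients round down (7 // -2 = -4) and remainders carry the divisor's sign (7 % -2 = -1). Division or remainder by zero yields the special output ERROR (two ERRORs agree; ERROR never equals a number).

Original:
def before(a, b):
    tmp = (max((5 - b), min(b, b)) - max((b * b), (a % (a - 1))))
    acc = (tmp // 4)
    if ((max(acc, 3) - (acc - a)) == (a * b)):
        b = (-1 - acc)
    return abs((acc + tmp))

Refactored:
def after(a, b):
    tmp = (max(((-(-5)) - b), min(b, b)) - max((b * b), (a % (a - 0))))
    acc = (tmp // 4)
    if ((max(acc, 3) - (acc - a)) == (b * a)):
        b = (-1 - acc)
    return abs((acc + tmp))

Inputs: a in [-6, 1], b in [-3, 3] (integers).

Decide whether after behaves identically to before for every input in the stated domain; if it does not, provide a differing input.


The rewrite breaks on a=0, b=-3, where the results are 2 and ERROR.
before: tmp = -1; acc = -1; ((max(acc, 3) - (acc - a)) == (a * b)) -> false; return 2
after: division by zero -> ERROR
verdict: not equivalent; witness: a=0, b=-3


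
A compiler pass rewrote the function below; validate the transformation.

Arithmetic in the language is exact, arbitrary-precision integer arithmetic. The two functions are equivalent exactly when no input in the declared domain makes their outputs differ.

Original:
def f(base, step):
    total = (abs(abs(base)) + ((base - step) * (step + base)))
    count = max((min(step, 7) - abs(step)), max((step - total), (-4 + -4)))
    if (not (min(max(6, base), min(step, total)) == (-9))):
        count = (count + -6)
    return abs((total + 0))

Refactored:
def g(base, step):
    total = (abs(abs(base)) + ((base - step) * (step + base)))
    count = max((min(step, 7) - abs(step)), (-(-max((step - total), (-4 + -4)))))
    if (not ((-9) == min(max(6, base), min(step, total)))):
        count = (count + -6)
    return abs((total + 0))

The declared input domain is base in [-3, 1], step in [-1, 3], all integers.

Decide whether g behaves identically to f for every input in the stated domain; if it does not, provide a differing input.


Comparing the listings, the differences include: same computation, different form.
As a probe, take base=1, step=3: f runs total := -7 | count := 10 | (not (min(max(6, base), min(step, total)) == (-9))): true | count := 4 | result 7; g runs total := -7 | count := 10 | (not ((-9) == min(max(6, base), min(step, total)))): true | count := 4 | result 7; both end at 7.
Checked all 25 inputs in the declared domain: the outputs agree on every one.
verdict: equivalent


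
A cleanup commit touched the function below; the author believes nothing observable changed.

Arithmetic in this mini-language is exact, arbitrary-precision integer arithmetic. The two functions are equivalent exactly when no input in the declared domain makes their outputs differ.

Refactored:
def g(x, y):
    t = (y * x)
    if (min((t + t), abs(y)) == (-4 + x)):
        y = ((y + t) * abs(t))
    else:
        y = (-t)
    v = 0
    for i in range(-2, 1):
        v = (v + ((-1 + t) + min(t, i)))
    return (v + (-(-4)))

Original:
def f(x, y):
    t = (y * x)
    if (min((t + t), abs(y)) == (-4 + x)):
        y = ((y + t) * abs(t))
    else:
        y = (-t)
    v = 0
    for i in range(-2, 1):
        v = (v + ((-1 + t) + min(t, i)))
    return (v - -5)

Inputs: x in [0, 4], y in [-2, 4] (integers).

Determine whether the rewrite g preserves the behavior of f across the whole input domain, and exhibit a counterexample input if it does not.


At x=0, y=-2: f gives -1, g gives -2.
verdict: not equivalent; witness: x=0, y=-2


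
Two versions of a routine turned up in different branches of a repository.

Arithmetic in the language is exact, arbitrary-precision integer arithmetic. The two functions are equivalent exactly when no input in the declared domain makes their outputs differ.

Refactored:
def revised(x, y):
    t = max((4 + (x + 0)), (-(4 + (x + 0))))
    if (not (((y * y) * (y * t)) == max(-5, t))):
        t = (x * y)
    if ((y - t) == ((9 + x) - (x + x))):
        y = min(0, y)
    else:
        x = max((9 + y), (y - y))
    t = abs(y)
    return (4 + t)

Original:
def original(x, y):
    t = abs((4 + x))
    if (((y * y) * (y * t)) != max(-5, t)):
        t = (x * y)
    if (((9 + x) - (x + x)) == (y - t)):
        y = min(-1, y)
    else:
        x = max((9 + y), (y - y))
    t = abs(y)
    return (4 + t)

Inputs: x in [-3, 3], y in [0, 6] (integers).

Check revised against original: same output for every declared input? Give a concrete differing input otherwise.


Not equivalent: x=-3, y=3 separates them (5 vs 4).
original: t = 1; (((y * y) * (y * t)) != max(-5, t)) -> true; t = -9; (((9 + x) - (x + x)) == (y - t)) -> true; y = -1; t = 1; return 5
revised: t = 1; (not (((y * y) * (y * t)) == max(-5, t))) -> true; t = -9; ((y - t) == ((9 + x) - (x + x))) -> true; y = 0; t = 0; return 4
verdict: not equivalent; witness: x=-3, y=3


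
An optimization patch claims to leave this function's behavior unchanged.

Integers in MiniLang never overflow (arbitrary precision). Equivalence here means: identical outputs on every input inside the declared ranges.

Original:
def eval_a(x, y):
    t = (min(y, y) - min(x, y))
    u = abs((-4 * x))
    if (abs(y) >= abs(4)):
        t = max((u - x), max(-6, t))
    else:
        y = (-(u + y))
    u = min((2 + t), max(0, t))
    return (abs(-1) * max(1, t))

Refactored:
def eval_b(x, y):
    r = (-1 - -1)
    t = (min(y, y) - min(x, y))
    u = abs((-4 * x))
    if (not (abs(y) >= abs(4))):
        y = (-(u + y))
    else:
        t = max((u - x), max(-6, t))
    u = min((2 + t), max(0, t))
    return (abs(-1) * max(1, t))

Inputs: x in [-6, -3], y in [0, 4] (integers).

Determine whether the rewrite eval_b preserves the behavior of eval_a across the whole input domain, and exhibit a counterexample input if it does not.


Side by side, the visible changes include: constant usage differs, and arithmetic usage differs, and boolean connective usage differs, and statement counts differ, and local variable names differ.
As a probe, take x=-3, y=1: eval_a runs t := 4 | u := 12 | (abs(y) >= abs(4)): false | y := -13 | u := 4 | result 4; eval_b runs r := 0 | t := 4 | u := 12 | (not (abs(y) >= abs(4))): true | y := -13 | u := 4 | result 4; both end at 4.
An exhaustive pass over the 20 declared inputs shows identical outputs.
verdict: equivalent


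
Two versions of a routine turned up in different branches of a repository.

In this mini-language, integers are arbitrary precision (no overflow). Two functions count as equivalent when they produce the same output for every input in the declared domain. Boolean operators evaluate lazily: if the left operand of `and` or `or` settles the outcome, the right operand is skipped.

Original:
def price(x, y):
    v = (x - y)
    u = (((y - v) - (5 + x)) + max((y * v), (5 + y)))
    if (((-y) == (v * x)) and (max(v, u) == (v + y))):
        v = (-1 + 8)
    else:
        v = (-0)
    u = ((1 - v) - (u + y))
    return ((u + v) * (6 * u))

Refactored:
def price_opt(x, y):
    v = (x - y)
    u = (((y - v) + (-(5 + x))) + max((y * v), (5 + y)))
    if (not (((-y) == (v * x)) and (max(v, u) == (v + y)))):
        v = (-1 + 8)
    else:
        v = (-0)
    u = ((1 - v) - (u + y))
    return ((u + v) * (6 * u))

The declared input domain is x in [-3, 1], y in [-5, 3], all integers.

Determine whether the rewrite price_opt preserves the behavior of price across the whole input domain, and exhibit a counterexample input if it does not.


The rewrite breaks on x=-3, y=-5, where the results are 1350 and 720.
price: v becomes 2; next u becomes -9; next (((-y) == (v * x)) and (max(v, u) == (v + y))) evaluates to false; next v becomes 0; next u becomes 15; next final value 1350
price_opt: v becomes 2; next u becomes -9; next (not (((-y) == (v * x)) and (max(v, u) == (v + y)))) evaluates to true; next v becomes 7; next u becomes 8; next final value 720
verdict: not equivalent; witness: x=-3, y=-5
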